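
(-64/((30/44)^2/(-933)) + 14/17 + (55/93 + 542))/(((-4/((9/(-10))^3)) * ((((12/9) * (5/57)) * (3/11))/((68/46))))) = 776790000996867/713000000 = 1089467.04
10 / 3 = 3.33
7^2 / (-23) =-49 / 23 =-2.13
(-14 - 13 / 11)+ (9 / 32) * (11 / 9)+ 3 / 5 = -25059 / 1760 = -14.24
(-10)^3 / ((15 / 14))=-2800 / 3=-933.33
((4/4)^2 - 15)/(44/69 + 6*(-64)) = 483/13226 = 0.04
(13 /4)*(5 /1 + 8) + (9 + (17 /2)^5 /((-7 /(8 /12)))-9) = -1405661 /336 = -4183.51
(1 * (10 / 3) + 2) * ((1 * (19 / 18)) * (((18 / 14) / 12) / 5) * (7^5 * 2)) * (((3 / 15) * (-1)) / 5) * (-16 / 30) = 1459808 / 16875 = 86.51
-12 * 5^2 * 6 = -1800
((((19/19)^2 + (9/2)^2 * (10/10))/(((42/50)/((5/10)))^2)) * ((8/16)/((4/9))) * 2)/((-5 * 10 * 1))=-2125/6272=-0.34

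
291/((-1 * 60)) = -97/20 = -4.85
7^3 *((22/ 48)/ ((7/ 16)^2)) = 2464/ 3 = 821.33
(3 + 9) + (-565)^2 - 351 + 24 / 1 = 318910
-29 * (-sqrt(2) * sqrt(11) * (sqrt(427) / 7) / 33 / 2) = 29 * sqrt(9394) / 462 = 6.08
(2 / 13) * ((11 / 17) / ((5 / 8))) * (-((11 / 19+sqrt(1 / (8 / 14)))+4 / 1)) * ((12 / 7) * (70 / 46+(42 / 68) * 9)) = -72670752 / 8209045 - 417648 * sqrt(7) / 432055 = -11.41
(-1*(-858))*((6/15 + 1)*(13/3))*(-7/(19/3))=-546546/95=-5753.12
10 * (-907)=-9070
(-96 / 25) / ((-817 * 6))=16 / 20425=0.00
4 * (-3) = -12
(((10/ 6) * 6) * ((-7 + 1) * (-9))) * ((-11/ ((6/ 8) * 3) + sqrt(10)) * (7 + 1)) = -21120 + 4320 * sqrt(10) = -7458.96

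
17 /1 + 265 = 282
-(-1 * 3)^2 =-9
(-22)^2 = 484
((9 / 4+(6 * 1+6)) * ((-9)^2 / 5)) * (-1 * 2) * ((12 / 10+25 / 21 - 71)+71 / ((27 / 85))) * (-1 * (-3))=-214564.45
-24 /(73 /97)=-2328 /73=-31.89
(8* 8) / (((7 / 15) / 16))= 15360 / 7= 2194.29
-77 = -77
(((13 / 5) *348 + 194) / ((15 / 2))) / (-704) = -0.21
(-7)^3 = -343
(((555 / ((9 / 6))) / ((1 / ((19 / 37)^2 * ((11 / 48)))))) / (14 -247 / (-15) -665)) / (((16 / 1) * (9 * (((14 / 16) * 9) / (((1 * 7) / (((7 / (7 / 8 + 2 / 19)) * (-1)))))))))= 778525 / 25558799616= 0.00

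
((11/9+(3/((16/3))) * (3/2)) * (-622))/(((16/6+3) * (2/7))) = -76195/96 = -793.70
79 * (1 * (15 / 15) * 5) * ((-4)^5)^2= 414187520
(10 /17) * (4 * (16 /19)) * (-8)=-5120 /323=-15.85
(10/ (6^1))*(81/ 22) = 135/ 22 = 6.14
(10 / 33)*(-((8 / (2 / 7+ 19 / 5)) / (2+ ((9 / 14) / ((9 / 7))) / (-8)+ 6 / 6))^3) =-899153920000 / 10018798130913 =-0.09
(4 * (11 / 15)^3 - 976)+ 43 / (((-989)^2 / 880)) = -974.38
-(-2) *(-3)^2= 18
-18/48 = -3/8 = -0.38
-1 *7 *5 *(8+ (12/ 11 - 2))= -2730/ 11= -248.18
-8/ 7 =-1.14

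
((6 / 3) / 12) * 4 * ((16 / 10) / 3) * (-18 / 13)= -32 / 65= -0.49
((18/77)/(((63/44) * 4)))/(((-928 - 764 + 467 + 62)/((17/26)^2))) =-0.00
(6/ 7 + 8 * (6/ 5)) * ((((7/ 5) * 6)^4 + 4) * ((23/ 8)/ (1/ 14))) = 2097224.15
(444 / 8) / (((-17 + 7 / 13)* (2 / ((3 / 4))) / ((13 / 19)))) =-56277 / 65056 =-0.87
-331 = -331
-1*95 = -95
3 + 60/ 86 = 159/ 43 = 3.70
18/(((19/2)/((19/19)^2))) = 36/19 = 1.89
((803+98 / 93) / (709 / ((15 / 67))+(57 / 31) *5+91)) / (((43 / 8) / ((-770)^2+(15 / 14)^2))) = 54618053750 / 2011891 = 27147.62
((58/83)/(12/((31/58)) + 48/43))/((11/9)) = 115971/4780468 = 0.02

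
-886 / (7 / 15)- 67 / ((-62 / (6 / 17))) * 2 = -7001016 / 3689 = -1897.81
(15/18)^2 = 25/36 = 0.69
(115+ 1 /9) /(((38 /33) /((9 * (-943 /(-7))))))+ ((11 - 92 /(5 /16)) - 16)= 11485587 /95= 120900.92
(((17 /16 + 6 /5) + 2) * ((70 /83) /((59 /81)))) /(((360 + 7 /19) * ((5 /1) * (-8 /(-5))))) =3673593 /2145904576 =0.00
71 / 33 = 2.15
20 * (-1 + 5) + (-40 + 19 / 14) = 579 / 14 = 41.36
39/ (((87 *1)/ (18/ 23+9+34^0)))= 3224/ 667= 4.83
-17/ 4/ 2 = -17/ 8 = -2.12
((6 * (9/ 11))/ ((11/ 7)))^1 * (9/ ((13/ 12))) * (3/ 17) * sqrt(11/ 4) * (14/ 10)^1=428652 * sqrt(11)/ 133705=10.63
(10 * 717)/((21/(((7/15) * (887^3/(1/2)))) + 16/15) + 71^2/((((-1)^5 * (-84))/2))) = 262693494971775/4436496569978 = 59.21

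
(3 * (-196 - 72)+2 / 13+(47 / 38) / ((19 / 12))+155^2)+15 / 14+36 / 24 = 762948261 / 32851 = 23224.51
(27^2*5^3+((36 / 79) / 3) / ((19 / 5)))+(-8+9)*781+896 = 139295862 / 1501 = 92802.04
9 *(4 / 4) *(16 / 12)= 12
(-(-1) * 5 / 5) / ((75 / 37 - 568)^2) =1369 / 438525481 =0.00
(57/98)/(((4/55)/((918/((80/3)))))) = 863379/3136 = 275.31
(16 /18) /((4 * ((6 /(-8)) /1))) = -8 /27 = -0.30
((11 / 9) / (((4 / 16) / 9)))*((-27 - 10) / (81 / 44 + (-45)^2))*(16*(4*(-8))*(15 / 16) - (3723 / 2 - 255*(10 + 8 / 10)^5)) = -30093074.18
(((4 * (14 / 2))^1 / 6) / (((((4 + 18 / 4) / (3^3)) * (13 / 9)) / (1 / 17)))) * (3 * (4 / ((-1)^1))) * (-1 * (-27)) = -734832 / 3757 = -195.59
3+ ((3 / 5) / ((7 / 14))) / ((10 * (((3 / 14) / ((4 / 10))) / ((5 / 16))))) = 3.07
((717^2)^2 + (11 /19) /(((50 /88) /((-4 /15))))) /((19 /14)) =26362678117092646 /135375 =194738157836.33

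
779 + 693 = 1472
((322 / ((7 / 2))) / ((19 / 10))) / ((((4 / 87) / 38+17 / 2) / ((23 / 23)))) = 32016 / 5621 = 5.70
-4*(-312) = 1248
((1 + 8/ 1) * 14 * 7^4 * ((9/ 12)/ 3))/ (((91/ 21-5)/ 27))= -12252303/ 4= -3063075.75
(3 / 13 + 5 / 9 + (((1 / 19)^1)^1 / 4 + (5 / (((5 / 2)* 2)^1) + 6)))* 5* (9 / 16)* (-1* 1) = -346765 / 15808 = -21.94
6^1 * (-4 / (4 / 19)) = -114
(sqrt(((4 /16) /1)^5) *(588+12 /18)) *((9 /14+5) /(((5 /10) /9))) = 1868.49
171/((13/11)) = 1881/13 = 144.69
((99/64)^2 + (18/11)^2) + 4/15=5.34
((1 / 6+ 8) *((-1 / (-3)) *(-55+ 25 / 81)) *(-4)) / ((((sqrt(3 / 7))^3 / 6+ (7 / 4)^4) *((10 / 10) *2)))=45764218626560 / 1441435363839 - 49790648320 *sqrt(21) / 1441435363839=31.59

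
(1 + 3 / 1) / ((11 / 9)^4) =26244 / 14641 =1.79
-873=-873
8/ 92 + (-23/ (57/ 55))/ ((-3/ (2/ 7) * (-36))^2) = 16259681/ 187320924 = 0.09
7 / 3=2.33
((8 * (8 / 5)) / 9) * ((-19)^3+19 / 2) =-438368 / 45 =-9741.51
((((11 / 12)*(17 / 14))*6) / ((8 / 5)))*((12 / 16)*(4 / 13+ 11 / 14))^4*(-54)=-3206806088968845 / 31458900508672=-101.94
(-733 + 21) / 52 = -178 / 13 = -13.69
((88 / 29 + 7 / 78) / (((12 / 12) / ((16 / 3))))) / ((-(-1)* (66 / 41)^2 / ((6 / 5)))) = 47518508 / 6158295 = 7.72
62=62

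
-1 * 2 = -2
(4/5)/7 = 4/35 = 0.11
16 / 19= 0.84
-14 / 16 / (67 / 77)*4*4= -1078 / 67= -16.09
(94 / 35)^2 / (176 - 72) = 0.07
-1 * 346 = -346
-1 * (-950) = 950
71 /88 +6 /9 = 389 /264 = 1.47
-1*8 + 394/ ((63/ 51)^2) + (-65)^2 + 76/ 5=9901331/ 2205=4490.40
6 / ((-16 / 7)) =-21 / 8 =-2.62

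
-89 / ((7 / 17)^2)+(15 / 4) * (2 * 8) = -22781 / 49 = -464.92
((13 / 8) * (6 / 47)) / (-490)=-0.00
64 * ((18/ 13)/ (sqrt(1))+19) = 1304.62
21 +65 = 86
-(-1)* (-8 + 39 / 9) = -11 / 3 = -3.67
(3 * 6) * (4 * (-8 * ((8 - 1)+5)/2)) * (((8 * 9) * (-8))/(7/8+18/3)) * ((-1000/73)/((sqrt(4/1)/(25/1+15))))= -63700992000/803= -79328757.16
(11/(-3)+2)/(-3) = 5/9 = 0.56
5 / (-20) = -1 / 4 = -0.25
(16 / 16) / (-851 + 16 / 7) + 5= 29698 / 5941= 5.00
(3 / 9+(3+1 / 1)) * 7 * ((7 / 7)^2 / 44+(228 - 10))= 872963 / 132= 6613.36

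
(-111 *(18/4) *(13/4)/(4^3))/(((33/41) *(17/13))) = -24.10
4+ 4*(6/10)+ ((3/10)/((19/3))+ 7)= 511/38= 13.45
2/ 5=0.40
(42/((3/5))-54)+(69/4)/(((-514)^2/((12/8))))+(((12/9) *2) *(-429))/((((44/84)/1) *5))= -4446946037/10567840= -420.80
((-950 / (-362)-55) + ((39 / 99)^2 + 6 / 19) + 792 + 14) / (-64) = -2824140391 / 239684544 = -11.78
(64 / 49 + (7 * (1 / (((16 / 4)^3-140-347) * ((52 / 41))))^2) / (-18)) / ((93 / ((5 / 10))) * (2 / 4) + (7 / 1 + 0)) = 557364689849 / 42673278211200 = 0.01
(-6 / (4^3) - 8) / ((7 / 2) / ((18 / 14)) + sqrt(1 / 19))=-2170161 / 724720 + 20979*sqrt(19) / 362360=-2.74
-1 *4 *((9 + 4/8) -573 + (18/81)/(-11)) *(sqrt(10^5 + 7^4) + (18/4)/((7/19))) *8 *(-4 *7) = -49986496 *sqrt(102401)/99 -67838816/11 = -167740466.34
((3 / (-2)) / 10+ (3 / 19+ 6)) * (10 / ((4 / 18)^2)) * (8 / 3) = 61641 / 19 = 3244.26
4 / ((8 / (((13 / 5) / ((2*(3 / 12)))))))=13 / 5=2.60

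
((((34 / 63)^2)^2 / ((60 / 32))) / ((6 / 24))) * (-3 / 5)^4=42762752 / 1823259375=0.02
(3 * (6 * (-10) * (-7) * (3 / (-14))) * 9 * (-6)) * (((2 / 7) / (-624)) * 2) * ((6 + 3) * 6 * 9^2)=-5314410 / 91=-58400.11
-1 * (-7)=7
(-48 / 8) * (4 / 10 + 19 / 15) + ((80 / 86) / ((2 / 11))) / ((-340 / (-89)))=-6331 / 731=-8.66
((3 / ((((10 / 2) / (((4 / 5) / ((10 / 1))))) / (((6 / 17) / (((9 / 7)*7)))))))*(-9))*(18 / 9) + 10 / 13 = 20314 / 27625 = 0.74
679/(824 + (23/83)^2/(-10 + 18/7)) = 243236812/295176169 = 0.82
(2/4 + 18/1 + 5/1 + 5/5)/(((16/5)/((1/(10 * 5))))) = 0.15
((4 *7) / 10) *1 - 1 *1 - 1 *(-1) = 14 / 5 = 2.80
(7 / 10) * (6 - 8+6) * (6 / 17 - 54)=-150.21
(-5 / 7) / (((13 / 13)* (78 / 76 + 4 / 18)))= -0.57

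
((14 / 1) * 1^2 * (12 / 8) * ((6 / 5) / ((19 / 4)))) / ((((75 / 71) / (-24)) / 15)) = -1808.03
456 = 456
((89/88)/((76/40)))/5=89/836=0.11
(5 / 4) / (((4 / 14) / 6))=105 / 4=26.25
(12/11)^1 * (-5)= -60/11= -5.45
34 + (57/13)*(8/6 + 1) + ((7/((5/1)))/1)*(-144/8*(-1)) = 4513/65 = 69.43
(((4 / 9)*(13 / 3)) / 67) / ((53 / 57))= 988 / 31959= 0.03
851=851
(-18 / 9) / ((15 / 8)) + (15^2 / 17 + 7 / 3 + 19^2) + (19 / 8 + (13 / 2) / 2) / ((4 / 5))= 3121471 / 8160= 382.53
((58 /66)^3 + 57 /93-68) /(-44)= 37158167 /24509034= 1.52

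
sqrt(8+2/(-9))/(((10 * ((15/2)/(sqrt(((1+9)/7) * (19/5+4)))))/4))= 8 * sqrt(195)/225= 0.50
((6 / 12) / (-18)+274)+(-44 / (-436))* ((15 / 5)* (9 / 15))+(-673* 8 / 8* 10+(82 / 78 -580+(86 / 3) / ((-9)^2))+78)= -47906365271 / 6886620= -6956.44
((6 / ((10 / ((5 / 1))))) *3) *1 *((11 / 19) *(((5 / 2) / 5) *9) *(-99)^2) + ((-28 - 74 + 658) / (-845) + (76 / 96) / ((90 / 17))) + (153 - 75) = 318885644821 / 1387152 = 229885.15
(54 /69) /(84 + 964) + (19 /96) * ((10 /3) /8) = 288827 /3470976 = 0.08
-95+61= -34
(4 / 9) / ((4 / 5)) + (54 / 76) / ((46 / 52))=1.36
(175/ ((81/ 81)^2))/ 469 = 25/ 67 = 0.37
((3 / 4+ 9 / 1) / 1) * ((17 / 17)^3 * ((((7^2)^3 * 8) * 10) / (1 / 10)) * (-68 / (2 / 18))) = -561609266400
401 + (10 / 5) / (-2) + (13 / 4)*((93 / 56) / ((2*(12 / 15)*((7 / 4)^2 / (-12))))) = 530665 / 1372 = 386.78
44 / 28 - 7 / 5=6 / 35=0.17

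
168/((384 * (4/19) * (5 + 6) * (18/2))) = 133/6336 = 0.02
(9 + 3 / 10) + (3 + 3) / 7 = 711 / 70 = 10.16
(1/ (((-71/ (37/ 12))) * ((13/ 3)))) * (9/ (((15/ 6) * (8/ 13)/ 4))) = -333/ 1420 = -0.23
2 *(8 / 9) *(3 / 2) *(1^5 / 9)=8 / 27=0.30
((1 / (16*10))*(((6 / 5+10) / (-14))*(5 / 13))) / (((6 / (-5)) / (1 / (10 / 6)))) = 1 / 1040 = 0.00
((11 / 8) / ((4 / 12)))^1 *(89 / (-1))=-367.12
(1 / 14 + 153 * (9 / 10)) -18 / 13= 62056 / 455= 136.39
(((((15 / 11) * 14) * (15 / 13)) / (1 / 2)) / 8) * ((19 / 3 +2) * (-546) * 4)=-1102500 / 11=-100227.27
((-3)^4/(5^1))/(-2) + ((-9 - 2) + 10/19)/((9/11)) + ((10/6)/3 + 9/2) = -4516/285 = -15.85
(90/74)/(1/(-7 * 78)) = -24570/37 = -664.05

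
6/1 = 6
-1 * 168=-168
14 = 14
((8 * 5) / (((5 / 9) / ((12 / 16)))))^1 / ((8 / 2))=27 / 2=13.50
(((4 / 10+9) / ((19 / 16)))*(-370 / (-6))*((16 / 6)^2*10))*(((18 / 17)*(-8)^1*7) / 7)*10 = -2849177600 / 969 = -2940327.76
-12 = -12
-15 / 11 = -1.36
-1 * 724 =-724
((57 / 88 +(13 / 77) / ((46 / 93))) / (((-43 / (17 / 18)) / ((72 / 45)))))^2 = 700607961 / 579927940900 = 0.00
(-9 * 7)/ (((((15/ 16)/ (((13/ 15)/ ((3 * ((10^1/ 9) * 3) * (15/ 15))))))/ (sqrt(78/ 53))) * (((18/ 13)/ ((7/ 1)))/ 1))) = -33124 * sqrt(4134)/ 59625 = -35.72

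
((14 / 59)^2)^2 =38416 / 12117361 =0.00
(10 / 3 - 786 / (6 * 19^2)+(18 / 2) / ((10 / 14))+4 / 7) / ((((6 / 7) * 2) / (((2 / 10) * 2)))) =305929 / 81225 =3.77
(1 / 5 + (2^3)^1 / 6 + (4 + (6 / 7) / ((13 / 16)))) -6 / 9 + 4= 13543 / 1365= 9.92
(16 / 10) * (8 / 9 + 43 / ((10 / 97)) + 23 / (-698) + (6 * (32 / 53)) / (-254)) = 353446102864 / 528551775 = 668.71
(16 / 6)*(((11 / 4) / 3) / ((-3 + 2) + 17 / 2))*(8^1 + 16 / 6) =3.48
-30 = -30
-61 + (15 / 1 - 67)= -113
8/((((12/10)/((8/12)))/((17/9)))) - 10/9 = 590/81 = 7.28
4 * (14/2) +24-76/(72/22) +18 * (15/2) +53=1951/9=216.78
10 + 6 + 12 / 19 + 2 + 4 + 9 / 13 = 5761 / 247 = 23.32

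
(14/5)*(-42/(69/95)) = -3724/23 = -161.91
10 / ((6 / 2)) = 10 / 3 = 3.33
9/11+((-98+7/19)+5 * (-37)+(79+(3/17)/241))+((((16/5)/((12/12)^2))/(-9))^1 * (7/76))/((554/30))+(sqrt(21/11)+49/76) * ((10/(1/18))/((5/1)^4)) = -18022887045818/88945357875+36 * sqrt(231)/1375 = -202.23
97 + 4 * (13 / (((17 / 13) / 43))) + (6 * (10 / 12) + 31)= 31329 / 17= 1842.88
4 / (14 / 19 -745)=-76 / 14141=-0.01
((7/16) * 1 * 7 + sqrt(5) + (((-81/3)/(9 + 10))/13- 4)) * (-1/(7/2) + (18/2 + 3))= -24231/1976 + 82 * sqrt(5)/7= 13.93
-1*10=-10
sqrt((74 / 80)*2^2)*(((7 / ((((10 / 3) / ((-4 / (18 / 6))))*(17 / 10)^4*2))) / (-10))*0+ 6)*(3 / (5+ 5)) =9*sqrt(370) / 50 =3.46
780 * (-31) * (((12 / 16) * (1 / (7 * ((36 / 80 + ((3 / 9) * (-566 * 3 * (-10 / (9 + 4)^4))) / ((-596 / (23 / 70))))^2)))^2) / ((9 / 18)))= -93261485513453473760312809137988800000 / 5161537702615540868785733309207521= -18068.55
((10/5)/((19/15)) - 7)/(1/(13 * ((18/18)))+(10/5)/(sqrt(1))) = -1339/513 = -2.61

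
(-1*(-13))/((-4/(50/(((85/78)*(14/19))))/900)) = -21674250/119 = -182136.55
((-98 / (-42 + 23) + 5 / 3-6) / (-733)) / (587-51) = -0.00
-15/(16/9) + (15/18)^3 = -3395/432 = -7.86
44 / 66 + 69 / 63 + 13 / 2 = 8.26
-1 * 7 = -7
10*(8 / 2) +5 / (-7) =275 / 7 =39.29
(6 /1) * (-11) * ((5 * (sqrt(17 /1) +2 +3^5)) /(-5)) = 16442.12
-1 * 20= -20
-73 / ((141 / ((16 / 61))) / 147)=-57232 / 2867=-19.96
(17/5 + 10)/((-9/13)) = -871/45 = -19.36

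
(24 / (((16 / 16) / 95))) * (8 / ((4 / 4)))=18240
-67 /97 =-0.69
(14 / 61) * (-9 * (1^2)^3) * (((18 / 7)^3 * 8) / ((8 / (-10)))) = 1049760 / 2989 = 351.21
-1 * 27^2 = -729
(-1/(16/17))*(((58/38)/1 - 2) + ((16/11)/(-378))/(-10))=1589143/3160080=0.50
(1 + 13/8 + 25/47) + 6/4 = 1751/376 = 4.66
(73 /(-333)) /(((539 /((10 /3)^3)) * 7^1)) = -73000 /33923043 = -0.00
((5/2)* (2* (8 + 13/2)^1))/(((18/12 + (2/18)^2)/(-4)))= -9396/49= -191.76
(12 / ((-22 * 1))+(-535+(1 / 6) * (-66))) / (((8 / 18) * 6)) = -4509 / 22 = -204.95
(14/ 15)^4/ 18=19208/ 455625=0.04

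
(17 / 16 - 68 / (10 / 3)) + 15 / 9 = -4241 / 240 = -17.67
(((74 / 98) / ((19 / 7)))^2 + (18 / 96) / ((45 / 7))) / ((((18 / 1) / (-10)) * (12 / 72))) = -452383 / 1273608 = -0.36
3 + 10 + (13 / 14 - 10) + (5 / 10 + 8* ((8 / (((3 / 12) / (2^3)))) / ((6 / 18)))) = 43039 / 7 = 6148.43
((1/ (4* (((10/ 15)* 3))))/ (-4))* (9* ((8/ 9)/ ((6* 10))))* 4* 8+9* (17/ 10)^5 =38296139/ 300000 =127.65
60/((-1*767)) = -60/767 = -0.08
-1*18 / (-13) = 18 / 13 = 1.38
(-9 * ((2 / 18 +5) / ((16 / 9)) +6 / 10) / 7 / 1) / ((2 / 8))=-1251 / 70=-17.87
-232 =-232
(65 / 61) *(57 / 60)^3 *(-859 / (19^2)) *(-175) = 380.43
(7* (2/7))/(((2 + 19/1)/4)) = 8/21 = 0.38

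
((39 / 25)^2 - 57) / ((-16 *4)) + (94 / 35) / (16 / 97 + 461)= 1343995453 / 1565655000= 0.86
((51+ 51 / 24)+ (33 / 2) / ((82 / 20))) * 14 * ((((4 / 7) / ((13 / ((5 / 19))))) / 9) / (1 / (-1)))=-93725 / 91143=-1.03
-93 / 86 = -1.08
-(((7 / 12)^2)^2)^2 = -5764801 / 429981696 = -0.01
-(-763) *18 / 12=2289 / 2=1144.50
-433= -433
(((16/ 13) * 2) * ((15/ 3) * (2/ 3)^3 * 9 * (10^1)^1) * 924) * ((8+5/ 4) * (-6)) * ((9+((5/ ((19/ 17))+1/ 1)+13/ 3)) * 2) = -156371353600/ 247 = -633082403.24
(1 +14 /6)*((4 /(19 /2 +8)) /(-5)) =-16 /105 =-0.15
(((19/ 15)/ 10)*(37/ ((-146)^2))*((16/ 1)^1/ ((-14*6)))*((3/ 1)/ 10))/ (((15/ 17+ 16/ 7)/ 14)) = -83657/ 1506774750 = -0.00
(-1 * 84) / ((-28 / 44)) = 132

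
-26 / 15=-1.73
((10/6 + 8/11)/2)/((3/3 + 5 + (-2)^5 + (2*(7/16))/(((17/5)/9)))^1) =-5372/106293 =-0.05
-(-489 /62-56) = 3961 /62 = 63.89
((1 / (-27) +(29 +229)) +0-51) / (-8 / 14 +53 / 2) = 7112 / 891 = 7.98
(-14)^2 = 196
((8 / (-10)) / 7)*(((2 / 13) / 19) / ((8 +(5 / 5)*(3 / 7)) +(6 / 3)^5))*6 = -0.00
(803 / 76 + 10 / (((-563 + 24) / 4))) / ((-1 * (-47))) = 429777 / 1925308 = 0.22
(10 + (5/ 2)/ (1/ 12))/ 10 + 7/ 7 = 5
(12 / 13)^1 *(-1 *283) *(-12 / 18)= 2264 / 13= 174.15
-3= -3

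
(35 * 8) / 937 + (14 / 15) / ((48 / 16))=25718 / 42165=0.61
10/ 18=5/ 9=0.56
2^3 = 8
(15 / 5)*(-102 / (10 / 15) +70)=-249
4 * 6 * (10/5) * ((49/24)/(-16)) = -49/8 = -6.12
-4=-4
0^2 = 0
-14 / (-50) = 7 / 25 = 0.28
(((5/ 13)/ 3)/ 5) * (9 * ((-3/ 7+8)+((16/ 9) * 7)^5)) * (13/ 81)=123367047421/ 11160261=11054.14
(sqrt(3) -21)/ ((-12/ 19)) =133/ 4 -19* sqrt(3)/ 12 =30.51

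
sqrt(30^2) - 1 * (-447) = 477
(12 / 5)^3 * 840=290304 / 25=11612.16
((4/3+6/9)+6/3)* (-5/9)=-20/9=-2.22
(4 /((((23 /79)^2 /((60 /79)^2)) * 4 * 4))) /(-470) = -90 /24863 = -0.00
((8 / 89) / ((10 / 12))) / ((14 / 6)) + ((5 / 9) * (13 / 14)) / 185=14527 / 296370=0.05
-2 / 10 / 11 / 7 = -1 / 385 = -0.00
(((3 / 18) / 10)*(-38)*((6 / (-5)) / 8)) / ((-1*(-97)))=19 / 19400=0.00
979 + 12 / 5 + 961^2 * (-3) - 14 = -13847978 / 5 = -2769595.60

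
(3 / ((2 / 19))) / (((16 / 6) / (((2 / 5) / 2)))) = 171 / 80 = 2.14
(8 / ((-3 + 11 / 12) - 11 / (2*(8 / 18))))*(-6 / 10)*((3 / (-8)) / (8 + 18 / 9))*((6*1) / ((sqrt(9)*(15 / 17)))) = -1224 / 43375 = -0.03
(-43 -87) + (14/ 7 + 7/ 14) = -255/ 2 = -127.50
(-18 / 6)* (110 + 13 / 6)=-673 / 2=-336.50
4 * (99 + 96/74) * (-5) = -74220/37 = -2005.95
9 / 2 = 4.50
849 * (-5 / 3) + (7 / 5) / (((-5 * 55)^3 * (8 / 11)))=-107009375007 / 75625000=-1415.00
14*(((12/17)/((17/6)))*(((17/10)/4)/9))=14/85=0.16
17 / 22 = 0.77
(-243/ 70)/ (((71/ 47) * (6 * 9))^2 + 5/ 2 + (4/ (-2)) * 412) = -536787/ 901940375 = -0.00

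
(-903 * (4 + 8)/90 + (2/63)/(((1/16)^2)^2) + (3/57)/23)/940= 269818973/129395700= 2.09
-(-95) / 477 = 95 / 477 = 0.20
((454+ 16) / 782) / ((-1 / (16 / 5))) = -752 / 391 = -1.92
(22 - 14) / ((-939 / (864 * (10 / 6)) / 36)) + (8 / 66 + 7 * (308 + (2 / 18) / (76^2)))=1714.46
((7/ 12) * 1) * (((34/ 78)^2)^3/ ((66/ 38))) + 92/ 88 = 1459970213731/ 1393422529356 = 1.05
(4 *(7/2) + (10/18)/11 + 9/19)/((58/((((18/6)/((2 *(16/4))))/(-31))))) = -3415/1127346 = -0.00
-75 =-75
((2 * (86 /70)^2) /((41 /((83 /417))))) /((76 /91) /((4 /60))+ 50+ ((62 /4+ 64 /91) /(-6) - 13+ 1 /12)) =7980284 /25544485225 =0.00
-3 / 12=-1 / 4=-0.25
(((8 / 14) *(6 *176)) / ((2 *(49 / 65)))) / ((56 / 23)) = 394680 / 2401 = 164.38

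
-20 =-20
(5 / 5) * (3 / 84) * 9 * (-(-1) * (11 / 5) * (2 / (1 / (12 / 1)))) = 16.97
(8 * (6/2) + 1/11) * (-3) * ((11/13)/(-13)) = 795/169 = 4.70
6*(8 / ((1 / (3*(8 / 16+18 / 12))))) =288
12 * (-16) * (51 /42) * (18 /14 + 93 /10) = -604656 /245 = -2467.98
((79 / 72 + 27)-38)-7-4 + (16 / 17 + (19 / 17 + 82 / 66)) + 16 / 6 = -201083 / 13464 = -14.93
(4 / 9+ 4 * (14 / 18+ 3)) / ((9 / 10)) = 1400 / 81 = 17.28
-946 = -946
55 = 55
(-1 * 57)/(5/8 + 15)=-456/125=-3.65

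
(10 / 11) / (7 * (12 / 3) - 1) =10 / 297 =0.03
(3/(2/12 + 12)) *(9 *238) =38556/73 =528.16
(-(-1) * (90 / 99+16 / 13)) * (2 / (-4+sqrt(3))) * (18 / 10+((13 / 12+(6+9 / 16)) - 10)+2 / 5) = 1887 * sqrt(3) / 37180+1887 / 9295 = 0.29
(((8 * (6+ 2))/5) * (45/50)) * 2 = 576/25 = 23.04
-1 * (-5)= 5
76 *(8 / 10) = 304 / 5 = 60.80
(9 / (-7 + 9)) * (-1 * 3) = -27 / 2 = -13.50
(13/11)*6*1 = 78/11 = 7.09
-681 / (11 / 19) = -12939 / 11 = -1176.27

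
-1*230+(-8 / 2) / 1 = -234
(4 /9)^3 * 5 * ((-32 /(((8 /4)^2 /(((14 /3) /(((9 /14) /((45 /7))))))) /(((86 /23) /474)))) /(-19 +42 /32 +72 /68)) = 4191846400 /53920207251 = 0.08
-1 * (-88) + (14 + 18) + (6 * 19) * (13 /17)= 207.18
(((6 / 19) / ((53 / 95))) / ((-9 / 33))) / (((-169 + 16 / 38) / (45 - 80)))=-73150 / 169759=-0.43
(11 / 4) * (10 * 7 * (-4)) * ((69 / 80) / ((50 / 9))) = -47817 / 400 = -119.54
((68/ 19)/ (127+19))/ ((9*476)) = 1/ 174762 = 0.00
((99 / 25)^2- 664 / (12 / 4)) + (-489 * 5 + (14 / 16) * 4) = -9926819 / 3750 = -2647.15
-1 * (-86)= 86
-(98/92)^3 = -117649/97336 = -1.21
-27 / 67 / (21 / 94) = -846 / 469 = -1.80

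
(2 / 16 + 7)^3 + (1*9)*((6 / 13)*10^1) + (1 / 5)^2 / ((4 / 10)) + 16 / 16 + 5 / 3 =40536059 / 99840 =406.01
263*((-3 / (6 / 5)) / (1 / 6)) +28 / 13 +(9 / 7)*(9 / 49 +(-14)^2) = -16456430 / 4459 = -3690.61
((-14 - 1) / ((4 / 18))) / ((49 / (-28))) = 270 / 7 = 38.57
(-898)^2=806404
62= 62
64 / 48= 4 / 3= 1.33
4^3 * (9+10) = 1216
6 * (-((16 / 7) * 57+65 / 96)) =-88007 / 112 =-785.78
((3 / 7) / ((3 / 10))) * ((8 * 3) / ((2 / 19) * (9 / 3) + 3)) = 1520 / 147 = 10.34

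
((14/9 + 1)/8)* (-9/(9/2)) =-0.64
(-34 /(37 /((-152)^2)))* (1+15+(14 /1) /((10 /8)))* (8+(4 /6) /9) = -23289571328 /4995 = -4662576.84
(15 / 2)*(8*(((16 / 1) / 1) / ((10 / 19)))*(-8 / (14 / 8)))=-58368 / 7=-8338.29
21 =21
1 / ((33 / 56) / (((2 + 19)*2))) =784 / 11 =71.27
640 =640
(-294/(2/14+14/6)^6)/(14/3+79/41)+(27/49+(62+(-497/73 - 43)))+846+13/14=24647030091285828287/28676745396475904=859.48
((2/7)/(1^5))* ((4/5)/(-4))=-2/35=-0.06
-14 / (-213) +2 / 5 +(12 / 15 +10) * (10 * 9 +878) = 11134432 / 1065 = 10454.87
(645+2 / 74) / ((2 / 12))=143196 / 37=3870.16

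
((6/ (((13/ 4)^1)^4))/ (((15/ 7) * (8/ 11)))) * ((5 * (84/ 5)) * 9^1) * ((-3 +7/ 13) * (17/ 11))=-184246272/ 1856465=-99.25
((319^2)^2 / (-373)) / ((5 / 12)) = -124263613452 / 1865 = -66629283.35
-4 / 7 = -0.57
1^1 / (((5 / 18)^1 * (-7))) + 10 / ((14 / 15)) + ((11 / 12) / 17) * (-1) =10349 / 1020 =10.15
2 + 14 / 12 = 19 / 6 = 3.17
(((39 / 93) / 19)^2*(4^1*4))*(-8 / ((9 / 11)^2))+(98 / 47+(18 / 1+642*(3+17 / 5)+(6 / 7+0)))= 190895047707586 / 46225488645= 4129.65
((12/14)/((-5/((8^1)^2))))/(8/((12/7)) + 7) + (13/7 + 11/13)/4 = -8427/31850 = -0.26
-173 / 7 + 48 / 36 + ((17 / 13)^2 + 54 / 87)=-2166508 / 102921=-21.05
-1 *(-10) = 10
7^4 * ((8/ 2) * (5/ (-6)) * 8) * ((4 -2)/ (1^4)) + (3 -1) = -384154/ 3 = -128051.33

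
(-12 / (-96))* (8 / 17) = 1 / 17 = 0.06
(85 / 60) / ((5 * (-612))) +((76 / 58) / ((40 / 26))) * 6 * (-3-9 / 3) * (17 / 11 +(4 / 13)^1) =-39152479 / 689040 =-56.82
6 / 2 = 3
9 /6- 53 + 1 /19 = -1955 /38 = -51.45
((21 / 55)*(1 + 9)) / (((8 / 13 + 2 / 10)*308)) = 0.02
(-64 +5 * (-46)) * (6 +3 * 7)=-7938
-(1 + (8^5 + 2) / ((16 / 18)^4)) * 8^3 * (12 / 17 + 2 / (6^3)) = -141152795329 / 7344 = -19220151.87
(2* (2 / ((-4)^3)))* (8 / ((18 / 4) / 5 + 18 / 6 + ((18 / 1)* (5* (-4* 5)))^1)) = 5 / 17961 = 0.00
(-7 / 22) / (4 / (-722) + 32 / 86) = -108661 / 125180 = -0.87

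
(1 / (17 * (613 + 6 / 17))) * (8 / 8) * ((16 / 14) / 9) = 8 / 656901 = 0.00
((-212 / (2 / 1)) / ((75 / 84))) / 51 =-2.33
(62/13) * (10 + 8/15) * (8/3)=78368/585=133.96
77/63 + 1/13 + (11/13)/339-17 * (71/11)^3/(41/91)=-7319374126718/721483191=-10144.90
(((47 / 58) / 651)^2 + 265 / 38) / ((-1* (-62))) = 188900861701 / 1679435212392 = 0.11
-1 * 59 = -59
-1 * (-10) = 10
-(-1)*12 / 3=4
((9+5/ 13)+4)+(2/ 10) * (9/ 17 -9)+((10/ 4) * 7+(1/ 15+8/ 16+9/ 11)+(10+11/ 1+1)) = 383432/ 7293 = 52.58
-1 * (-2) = 2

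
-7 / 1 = -7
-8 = -8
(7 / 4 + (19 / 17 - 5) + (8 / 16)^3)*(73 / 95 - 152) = 3922191 / 12920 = 303.58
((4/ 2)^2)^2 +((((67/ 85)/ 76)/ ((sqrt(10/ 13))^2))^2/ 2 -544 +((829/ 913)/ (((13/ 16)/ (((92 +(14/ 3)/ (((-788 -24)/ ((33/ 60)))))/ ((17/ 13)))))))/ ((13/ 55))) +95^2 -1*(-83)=6982984451905026593/ 783494097360000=8912.62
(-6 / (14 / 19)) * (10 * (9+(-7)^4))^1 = -1373700 / 7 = -196242.86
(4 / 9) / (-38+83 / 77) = -308 / 25587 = -0.01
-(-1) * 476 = 476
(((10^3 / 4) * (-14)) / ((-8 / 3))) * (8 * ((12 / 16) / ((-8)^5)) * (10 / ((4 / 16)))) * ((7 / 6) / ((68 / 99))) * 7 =-63669375 / 557056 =-114.30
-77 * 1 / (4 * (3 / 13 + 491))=-1001 / 25544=-0.04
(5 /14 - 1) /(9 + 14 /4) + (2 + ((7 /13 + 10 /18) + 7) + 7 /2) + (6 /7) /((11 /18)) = 14.95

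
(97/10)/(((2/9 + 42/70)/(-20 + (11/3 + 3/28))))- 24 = -446361/2072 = -215.43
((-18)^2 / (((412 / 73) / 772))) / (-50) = -2282418 / 2575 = -886.38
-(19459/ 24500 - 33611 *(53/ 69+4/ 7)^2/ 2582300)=-1161002198791/ 1506055461750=-0.77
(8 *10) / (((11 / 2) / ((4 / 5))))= 128 / 11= 11.64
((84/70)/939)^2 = 4/2449225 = 0.00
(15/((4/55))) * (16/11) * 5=1500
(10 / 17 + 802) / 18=758 / 17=44.59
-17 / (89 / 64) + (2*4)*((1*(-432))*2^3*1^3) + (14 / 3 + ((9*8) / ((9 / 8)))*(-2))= -7418210 / 267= -27783.56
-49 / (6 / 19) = -931 / 6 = -155.17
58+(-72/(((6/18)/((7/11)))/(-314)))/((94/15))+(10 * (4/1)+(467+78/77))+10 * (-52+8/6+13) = 76831693/10857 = 7076.70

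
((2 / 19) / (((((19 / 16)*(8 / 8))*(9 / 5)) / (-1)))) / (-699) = 160 / 2271051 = 0.00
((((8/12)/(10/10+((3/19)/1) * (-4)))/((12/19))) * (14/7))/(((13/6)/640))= 462080/273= 1692.60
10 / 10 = 1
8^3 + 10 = 522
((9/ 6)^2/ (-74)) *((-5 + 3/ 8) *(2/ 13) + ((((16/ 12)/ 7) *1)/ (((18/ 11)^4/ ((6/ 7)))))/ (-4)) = 23980519/ 1099635264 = 0.02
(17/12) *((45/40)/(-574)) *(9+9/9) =-255/9184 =-0.03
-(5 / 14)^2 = -25 / 196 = -0.13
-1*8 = -8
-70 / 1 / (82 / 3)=-105 / 41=-2.56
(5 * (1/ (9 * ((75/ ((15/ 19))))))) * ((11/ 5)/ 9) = 11/ 7695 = 0.00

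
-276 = -276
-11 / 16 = -0.69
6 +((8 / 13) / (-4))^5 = 2227726 / 371293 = 6.00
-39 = -39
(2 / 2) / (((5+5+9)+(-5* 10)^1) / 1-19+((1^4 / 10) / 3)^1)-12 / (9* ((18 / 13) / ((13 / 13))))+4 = 122108 / 40473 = 3.02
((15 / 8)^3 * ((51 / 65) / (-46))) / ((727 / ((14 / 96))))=-80325 / 3561439232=-0.00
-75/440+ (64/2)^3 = 2883569/88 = 32767.83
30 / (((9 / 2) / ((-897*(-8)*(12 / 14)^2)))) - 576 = 34571.76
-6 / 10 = -3 / 5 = -0.60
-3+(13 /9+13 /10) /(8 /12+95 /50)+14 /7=16 /231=0.07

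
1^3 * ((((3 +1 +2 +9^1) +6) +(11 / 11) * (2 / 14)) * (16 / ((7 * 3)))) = 2368 / 147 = 16.11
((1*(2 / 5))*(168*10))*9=6048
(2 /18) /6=1 /54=0.02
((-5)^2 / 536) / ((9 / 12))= 25 / 402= 0.06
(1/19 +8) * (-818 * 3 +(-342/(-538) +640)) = -74632635/5111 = -14602.35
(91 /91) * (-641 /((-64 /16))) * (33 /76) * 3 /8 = 63459 /2432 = 26.09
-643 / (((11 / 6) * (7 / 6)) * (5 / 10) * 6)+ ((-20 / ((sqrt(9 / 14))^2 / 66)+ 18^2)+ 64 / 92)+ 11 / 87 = -93921181 / 51359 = -1828.72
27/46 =0.59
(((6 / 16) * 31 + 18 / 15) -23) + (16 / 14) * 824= 260831 / 280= 931.54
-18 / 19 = -0.95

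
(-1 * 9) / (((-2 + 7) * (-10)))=9 / 50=0.18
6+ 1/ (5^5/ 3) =18753/ 3125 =6.00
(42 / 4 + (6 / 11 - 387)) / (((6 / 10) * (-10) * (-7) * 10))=-2757 / 3080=-0.90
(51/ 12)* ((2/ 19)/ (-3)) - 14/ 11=-1783/ 1254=-1.42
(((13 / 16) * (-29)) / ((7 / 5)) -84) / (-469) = 11293 / 52528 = 0.21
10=10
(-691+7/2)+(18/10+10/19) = -130183/190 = -685.17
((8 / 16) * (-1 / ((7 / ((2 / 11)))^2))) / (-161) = 2 / 954569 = 0.00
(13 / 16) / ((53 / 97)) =1261 / 848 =1.49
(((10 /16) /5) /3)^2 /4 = 1 /2304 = 0.00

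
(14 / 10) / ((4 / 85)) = 119 / 4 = 29.75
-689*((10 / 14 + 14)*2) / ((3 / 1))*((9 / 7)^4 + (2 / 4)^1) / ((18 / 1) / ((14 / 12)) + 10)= -1101620741 / 1282134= -859.21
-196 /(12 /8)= -392 /3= -130.67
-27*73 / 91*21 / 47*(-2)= 11826 / 611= 19.36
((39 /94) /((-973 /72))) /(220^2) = -351 /553345100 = -0.00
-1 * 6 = -6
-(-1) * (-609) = -609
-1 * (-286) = 286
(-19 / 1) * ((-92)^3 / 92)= 160816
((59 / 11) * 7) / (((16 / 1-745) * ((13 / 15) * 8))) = -2065 / 277992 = -0.01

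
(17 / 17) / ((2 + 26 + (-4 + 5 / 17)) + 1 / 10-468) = -170 / 75413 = -0.00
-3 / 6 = -1 / 2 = -0.50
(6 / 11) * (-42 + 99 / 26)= -2979 / 143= -20.83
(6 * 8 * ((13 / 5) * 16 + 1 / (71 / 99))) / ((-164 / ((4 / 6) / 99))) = -122104 / 1440945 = -0.08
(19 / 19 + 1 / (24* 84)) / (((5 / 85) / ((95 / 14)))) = 3257455 / 28224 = 115.41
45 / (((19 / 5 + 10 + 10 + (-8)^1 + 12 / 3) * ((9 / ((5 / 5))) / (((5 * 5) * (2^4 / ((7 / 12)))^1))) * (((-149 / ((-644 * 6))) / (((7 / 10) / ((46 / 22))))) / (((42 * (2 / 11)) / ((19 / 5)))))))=94080000 / 31141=3021.10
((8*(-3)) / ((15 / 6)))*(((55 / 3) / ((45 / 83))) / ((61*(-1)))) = 14608 / 2745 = 5.32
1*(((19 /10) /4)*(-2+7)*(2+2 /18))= 361 /72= 5.01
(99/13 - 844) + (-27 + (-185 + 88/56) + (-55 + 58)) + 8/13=-94931/91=-1043.20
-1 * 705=-705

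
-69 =-69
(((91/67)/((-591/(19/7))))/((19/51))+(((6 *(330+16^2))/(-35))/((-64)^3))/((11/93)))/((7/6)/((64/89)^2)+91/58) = -391252215909/110826811569320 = -0.00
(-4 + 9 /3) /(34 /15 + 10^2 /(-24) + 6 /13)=130 /187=0.70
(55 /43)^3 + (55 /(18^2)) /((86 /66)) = 19087145 /8586756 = 2.22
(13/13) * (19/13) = 19/13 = 1.46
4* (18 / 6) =12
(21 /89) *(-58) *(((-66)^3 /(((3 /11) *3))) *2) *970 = 9329126755.96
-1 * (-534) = 534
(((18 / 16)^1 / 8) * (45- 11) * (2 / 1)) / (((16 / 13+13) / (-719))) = -1430091 / 2960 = -483.14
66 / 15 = 22 / 5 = 4.40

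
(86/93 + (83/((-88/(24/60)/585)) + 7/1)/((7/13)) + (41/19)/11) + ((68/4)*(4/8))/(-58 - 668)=-394886523/997766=-395.77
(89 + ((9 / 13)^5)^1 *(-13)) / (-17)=-2482880 / 485537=-5.11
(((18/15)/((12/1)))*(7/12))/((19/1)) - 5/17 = -11281/38760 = -0.29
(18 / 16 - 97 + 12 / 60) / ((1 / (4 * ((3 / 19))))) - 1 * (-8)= -9961 / 190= -52.43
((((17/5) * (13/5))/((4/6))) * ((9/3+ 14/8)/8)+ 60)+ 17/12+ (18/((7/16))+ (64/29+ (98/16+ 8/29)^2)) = 153.61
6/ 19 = 0.32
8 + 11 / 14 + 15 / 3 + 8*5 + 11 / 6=1168 / 21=55.62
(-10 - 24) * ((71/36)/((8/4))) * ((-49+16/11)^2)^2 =-171332907.22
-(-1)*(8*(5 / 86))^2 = 400 / 1849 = 0.22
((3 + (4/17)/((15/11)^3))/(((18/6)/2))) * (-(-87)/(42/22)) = 113212462/1204875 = 93.96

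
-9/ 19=-0.47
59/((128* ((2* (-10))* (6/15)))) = -59/1024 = -0.06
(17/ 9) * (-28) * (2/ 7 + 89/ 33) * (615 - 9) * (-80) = 757128320/ 99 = 7647760.81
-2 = -2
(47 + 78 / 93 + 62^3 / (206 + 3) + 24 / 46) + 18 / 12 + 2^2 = 1194.19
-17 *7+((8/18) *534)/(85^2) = -2578613/21675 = -118.97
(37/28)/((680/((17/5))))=37/5600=0.01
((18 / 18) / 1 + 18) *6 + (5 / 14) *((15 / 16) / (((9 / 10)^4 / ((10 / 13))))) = 22766063 / 199017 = 114.39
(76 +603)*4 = 2716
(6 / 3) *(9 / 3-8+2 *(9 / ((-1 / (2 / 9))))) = -18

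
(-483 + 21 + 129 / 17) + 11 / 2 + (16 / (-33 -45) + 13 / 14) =-2080042 / 4641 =-448.19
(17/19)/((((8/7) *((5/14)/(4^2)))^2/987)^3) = 3121498859267503573.20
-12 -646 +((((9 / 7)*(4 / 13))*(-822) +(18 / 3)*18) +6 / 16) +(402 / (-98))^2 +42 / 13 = -213435569 / 249704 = -854.75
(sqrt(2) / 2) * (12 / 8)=3 * sqrt(2) / 4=1.06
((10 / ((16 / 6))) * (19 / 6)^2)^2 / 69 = 3258025 / 158976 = 20.49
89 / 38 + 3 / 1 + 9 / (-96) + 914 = 558903 / 608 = 919.25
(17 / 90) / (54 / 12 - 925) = -17 / 82845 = -0.00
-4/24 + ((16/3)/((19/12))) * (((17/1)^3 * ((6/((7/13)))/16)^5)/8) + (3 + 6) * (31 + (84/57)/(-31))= 75090294380251/121642881024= 617.30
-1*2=-2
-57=-57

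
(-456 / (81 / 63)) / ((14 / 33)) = -836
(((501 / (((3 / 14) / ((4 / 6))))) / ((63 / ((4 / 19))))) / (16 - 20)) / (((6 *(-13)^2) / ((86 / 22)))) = -14362 / 2861001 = -0.01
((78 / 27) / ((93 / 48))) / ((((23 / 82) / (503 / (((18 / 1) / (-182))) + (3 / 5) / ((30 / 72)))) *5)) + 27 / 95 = -741420096853 / 137163375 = -5405.38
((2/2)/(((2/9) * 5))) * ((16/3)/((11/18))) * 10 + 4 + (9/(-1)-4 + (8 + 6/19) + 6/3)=79.86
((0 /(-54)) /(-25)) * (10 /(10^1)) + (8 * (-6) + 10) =-38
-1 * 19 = -19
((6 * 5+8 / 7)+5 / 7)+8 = 279 / 7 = 39.86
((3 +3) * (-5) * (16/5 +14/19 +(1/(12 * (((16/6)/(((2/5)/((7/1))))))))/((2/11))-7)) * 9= 1754325/2128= 824.40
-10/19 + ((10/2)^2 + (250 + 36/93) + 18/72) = 648161/2356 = 275.11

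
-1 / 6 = -0.17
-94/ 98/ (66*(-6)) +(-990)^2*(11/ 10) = 20919646487/ 19404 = 1078110.00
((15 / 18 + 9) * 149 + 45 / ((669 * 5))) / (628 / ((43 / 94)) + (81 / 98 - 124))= 4130585977 / 3523009527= 1.17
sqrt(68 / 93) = 2*sqrt(1581) / 93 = 0.86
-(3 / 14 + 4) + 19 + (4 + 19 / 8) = 1185 / 56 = 21.16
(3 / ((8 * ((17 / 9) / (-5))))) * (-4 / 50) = 27 / 340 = 0.08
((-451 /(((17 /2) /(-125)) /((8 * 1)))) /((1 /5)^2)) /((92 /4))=22550000 /391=57672.63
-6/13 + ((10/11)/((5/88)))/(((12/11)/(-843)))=-160738/13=-12364.46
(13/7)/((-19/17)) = -221/133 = -1.66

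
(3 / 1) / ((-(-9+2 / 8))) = 12 / 35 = 0.34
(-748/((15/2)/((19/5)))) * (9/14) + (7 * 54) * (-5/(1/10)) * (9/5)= -5996136/175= -34263.63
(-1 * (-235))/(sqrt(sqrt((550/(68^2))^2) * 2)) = 1598 * sqrt(11)/11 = 481.82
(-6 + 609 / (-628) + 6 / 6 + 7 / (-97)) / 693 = -11153 / 1279236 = -0.01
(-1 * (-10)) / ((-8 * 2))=-5 / 8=-0.62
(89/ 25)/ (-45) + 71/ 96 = 23777/ 36000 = 0.66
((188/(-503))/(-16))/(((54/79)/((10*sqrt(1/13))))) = 18565*sqrt(13)/706212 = 0.09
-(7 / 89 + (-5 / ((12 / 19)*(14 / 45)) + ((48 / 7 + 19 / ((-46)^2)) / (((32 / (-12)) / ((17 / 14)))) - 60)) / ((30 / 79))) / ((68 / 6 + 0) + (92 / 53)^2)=2901050435843529 / 178501080423680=16.25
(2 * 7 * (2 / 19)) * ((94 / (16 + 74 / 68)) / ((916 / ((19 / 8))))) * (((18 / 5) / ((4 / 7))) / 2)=50337 / 760280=0.07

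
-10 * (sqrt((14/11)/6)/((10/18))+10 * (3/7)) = -300/7 - 6 * sqrt(231)/11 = -51.15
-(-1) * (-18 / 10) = -9 / 5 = -1.80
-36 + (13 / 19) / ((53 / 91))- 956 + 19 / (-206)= -205557899 / 207442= -990.92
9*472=4248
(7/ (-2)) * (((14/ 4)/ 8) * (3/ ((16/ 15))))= -2205/ 512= -4.31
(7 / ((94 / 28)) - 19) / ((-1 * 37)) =0.46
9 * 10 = 90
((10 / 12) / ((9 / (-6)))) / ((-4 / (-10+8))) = -5 / 18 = -0.28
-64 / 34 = -32 / 17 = -1.88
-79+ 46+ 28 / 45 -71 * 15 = -49382 / 45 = -1097.38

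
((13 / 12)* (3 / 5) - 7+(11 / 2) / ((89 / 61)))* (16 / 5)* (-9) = 165348 / 2225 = 74.31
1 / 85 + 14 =1191 / 85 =14.01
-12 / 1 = -12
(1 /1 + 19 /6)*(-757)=-18925 /6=-3154.17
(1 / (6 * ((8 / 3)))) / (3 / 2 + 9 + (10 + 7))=1 / 440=0.00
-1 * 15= -15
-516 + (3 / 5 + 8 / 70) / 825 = -595979 / 1155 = -516.00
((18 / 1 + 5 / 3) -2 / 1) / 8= 53 / 24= 2.21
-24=-24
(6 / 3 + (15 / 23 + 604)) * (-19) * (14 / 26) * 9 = -16701741 / 299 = -55858.67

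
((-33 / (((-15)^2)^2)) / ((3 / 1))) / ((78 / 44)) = -242 / 1974375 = -0.00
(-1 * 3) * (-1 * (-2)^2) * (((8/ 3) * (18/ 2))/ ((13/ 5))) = 1440/ 13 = 110.77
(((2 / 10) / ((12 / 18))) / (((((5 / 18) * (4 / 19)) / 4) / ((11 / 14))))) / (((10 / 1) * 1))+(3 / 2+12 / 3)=24893 / 3500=7.11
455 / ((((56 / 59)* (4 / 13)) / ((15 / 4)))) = 747825 / 128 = 5842.38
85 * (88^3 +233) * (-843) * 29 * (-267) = 378226748253825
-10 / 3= -3.33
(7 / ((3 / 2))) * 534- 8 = 2484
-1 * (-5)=5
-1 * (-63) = 63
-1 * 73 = -73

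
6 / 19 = 0.32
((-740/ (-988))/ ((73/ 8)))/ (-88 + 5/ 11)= -16280/ 17363853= -0.00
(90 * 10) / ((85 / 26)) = 4680 / 17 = 275.29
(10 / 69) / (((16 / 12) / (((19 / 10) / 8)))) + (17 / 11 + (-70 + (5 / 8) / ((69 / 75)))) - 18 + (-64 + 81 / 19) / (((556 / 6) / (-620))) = 6712279293 / 21381536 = 313.93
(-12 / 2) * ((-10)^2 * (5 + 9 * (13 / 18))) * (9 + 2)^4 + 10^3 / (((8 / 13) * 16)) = -1616364775 / 16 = -101022798.44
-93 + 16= -77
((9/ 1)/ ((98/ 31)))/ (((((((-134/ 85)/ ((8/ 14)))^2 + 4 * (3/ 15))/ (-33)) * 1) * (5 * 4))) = -492745/ 882294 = -0.56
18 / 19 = 0.95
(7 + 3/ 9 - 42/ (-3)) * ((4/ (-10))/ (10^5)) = -4/ 46875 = -0.00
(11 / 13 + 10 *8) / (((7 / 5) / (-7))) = -5255 / 13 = -404.23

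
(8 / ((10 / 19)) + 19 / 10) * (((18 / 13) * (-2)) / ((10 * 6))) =-513 / 650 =-0.79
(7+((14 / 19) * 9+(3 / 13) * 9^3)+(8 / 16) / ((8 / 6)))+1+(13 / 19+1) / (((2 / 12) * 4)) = 367069 / 1976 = 185.76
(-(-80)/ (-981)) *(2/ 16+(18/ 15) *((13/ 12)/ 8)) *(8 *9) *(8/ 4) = -368/ 109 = -3.38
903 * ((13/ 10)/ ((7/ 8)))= 6708/ 5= 1341.60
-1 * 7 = -7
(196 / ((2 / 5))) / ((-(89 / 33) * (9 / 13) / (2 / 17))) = -140140 / 4539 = -30.87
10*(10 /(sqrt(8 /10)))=50*sqrt(5)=111.80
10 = 10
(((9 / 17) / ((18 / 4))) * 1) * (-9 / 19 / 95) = -18 / 30685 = -0.00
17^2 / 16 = 289 / 16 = 18.06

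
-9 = -9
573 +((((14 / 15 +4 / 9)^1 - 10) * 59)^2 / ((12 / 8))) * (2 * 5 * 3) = 2096406721 / 405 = 5176312.89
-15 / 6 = -5 / 2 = -2.50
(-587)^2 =344569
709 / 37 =19.16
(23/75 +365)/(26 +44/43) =84151/6225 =13.52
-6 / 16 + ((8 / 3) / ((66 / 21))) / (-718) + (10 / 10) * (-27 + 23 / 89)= -228739997 / 8435064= -27.12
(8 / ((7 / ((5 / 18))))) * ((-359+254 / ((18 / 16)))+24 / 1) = -19660 / 567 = -34.67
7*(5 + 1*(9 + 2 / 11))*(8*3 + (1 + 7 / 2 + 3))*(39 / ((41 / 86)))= 255811.29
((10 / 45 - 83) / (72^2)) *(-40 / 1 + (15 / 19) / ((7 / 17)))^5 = 2483439138488557140625 / 1941626573183808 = 1279050.86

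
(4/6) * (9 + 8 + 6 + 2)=16.67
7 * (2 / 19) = 14 / 19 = 0.74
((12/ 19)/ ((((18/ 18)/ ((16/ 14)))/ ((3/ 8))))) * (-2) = -72/ 133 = -0.54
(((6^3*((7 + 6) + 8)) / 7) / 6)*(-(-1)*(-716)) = -77328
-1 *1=-1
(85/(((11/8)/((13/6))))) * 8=35360/33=1071.52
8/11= 0.73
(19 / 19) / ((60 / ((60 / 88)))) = 1 / 88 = 0.01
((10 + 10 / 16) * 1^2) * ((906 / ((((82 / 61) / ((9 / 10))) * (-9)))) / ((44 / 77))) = -3288327 / 2624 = -1253.17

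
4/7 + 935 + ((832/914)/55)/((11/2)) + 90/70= 1813194454/1935395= 936.86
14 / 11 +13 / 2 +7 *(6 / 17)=3831 / 374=10.24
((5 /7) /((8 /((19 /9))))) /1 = 95 /504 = 0.19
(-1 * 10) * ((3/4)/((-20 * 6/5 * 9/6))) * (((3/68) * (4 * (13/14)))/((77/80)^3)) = 2080000/54327427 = 0.04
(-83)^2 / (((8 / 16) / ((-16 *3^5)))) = -53568864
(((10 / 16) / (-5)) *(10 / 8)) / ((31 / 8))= -5 / 124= -0.04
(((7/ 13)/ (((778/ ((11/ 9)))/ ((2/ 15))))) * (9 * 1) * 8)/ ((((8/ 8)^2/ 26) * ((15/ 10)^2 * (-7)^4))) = 704/ 18012645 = 0.00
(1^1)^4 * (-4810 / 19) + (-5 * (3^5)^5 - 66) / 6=-26830805975733 / 38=-706073841466.66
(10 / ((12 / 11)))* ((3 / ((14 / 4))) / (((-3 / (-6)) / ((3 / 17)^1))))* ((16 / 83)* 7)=5280 / 1411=3.74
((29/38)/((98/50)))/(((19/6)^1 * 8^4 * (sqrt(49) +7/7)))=2175/579633152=0.00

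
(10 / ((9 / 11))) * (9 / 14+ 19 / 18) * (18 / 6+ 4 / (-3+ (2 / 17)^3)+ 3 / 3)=462231440 / 8352477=55.34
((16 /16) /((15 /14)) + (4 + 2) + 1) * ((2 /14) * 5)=17 /3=5.67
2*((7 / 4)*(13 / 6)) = 91 / 12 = 7.58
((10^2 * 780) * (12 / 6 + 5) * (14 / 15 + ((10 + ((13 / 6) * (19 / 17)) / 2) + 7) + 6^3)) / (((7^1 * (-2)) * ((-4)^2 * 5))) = -15590055 / 136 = -114632.76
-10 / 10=-1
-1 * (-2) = 2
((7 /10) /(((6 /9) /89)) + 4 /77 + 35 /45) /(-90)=-1306717 /1247400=-1.05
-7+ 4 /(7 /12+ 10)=-841 /127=-6.62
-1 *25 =-25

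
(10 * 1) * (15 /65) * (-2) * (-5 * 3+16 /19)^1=16140 /247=65.34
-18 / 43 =-0.42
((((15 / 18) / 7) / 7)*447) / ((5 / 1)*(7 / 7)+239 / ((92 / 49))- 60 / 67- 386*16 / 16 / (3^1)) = 6888270 / 2474843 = 2.78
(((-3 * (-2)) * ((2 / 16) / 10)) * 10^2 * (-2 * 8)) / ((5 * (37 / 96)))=-2304 / 37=-62.27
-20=-20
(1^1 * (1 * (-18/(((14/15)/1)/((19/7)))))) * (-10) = 25650/49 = 523.47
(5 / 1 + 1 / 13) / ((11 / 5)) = 30 / 13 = 2.31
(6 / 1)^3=216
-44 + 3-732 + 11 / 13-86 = -11156 / 13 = -858.15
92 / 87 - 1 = 5 / 87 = 0.06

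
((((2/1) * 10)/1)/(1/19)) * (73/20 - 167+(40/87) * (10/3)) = -16049053/261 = -61490.62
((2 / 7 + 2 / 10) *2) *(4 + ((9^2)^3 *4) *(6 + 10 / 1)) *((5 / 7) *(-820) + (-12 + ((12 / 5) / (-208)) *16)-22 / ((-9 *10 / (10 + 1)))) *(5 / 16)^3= -1761644004805325 / 2935296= -600158895.32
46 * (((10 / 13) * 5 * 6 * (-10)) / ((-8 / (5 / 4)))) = 43125 / 26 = 1658.65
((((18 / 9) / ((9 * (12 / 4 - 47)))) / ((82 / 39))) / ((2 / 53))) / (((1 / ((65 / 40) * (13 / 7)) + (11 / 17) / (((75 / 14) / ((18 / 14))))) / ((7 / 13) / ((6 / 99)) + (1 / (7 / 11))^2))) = -5005843375 / 3370684128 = -1.49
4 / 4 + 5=6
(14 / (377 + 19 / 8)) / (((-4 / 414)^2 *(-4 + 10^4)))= 14283 / 361165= 0.04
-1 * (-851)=851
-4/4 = -1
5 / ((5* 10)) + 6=61 / 10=6.10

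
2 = 2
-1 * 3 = -3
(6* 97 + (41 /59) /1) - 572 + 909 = 54262 /59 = 919.69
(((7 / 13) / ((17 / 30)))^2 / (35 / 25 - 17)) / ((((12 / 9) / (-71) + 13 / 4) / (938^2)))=-27548795484000 / 1747970549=-15760.45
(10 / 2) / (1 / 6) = 30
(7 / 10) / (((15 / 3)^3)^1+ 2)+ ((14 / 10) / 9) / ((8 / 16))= 3619 / 11430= 0.32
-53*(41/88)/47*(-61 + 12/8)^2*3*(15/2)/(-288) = 153859265/1058816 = 145.31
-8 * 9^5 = -472392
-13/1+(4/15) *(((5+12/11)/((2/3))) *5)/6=-362/33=-10.97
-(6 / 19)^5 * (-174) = 1353024 / 2476099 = 0.55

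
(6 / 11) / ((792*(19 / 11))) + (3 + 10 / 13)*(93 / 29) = 12.09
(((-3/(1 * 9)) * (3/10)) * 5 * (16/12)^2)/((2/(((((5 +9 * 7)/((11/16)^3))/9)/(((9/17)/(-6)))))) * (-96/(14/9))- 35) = 16572416/643806189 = 0.03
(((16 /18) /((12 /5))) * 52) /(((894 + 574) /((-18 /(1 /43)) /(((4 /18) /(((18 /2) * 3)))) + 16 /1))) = -12223250 /9909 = -1233.55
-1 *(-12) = 12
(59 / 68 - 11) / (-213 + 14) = 689 / 13532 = 0.05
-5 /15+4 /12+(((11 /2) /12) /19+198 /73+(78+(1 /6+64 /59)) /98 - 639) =-61153384861 /96235608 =-635.45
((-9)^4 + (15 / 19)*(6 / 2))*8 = 52506.95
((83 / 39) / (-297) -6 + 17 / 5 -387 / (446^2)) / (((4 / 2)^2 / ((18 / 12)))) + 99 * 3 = 9093956815271 / 30720587040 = 296.02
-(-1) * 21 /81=7 /27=0.26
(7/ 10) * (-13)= -91/ 10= -9.10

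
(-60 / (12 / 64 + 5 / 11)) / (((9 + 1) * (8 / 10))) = -11.68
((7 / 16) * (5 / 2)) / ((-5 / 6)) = -21 / 16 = -1.31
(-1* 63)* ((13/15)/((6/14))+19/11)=-12992/55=-236.22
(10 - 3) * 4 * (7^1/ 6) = 98/ 3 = 32.67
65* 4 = 260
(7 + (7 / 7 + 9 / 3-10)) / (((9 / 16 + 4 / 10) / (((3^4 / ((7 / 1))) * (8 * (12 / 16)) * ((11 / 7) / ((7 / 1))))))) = 38880 / 2401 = 16.19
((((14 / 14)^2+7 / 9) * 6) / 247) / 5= 0.01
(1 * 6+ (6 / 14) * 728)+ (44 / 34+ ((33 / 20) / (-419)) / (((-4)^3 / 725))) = 582310337 / 1823488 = 319.34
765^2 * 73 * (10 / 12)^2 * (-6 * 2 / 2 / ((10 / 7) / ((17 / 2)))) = -8473082625 / 8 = -1059135328.12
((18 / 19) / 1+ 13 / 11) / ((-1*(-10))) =89 / 418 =0.21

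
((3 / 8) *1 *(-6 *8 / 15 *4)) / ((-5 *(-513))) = -0.00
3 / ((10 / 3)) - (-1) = 19 / 10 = 1.90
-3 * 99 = -297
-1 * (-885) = 885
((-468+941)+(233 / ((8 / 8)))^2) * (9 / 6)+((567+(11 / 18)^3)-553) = 479140955 / 5832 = 82157.23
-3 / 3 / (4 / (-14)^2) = -49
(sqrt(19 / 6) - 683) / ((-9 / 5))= 3415 / 9 - 5 * sqrt(114) / 54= 378.46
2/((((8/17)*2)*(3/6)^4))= 34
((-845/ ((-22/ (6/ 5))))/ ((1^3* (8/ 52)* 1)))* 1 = 6591/ 22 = 299.59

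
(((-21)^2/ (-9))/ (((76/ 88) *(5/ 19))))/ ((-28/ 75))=1155/ 2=577.50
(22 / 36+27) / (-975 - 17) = -497 / 17856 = -0.03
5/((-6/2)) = -5/3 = -1.67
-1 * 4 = -4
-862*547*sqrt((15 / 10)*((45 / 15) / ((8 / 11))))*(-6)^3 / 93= 25461756*sqrt(11) / 31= 2724099.71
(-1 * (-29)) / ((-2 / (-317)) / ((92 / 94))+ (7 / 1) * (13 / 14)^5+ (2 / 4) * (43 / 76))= 308660343712 / 54514437825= 5.66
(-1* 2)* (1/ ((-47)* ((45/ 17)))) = 34/ 2115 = 0.02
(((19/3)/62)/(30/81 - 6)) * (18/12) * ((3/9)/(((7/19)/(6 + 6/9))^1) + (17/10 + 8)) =-29733/69440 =-0.43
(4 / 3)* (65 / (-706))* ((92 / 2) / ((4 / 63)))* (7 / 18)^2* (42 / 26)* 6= -276115 / 2118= -130.37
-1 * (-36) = 36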